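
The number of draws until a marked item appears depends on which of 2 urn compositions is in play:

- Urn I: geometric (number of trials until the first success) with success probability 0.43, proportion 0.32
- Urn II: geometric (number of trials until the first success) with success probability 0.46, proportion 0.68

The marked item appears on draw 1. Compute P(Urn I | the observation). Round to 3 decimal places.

P(component k | x) = P(Z=k)·f_k(x) / marginal(x), where marginal(x) = Σ_j P(Z=j)·f_j(x).
Geometric probabilities:
  p_I = 0.43·(1−0.43)^0 = 0.43·1 = 0.43
  p_II = 0.46·(1−0.46)^0 = 0.46·1 = 0.46
Prior × likelihood for each component:
  P(Z=I)·p_I = 0.32 × 0.43 = 0.1376
  P(Z=II)·p_II = 0.68 × 0.46 = 0.3128
Sum: 0.1376 + 0.3128 = 0.4504
Responsibility of Urn I: 0.1376 / 0.4504 ≈ 0.306

0.306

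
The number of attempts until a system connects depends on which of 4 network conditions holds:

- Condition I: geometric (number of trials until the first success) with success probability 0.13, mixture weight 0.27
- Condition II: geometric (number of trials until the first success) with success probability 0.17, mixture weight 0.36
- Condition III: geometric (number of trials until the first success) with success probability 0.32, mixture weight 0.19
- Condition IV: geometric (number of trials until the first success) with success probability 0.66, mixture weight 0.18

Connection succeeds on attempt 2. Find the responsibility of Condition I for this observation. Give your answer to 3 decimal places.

Posterior ∝ prior × likelihood, so P(k | x) ∝ w_k f_k(x); normalise over all components.
Component likelihoods at x = 2:
  p_I = 0.13·(1−0.13)^1 = 0.13·0.87 = 0.1131
  p_II = 0.17·(1−0.17)^1 = 0.17·0.83 = 0.1411
  p_III = 0.32·(1−0.32)^1 = 0.32·0.68 = 0.2176
  p_IV = 0.66·(1−0.66)^1 = 0.66·0.34 = 0.2244
Prior × likelihood for each component:
  w_I·p_I = 0.27 × 0.1131 = 0.030537
  w_II·p_II = 0.36 × 0.1411 = 0.050796
  w_III·p_III = 0.19 × 0.2176 = 0.041344
  w_IV·p_IV = 0.18 × 0.2244 = 0.040392
Sum: 0.030537 + 0.050796 + 0.041344 + 0.040392 = 0.163069
P(Condition I | the observation) ≈ 0.187

0.187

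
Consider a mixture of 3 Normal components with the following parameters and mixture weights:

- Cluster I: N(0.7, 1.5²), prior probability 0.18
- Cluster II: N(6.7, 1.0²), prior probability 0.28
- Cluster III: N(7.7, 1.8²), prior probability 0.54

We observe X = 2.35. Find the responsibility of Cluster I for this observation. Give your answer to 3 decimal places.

0.947

Posterior ∝ prior × likelihood, so P(k | x) ∝ w_k f_k(x); normalise over all components.
Normal densities:
  p_I = 0.145235
  p_II = 3.10414e-05
  p_III = 0.00267508
Prior × likelihood for each component:
  w_I·p_I = 0.18 × 0.145235 = 0.0261423
  w_II·p_II = 0.28 × 3.10414e-05 = 8.69159e-06
  w_III·p_III = 0.54 × 0.00267508 = 0.00144454
Sum: 0.0261423 + 8.69159e-06 + 0.00144454 = 0.0275955
Responsibility of Cluster I: 0.0261423 / 0.0275955 ≈ 0.947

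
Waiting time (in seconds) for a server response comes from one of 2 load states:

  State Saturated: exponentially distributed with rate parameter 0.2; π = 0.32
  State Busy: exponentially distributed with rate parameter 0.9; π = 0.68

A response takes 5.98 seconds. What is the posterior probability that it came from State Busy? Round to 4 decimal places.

0.1270

Posterior ∝ prior × likelihood, so P(k | x) ∝ P(Z=k) f_k(x); normalise over all components.
Exponential densities:
  f_Saturated = 0.2·e^(−0.2·5.98) = 0.2·e^(−1.1960) = 0.0604803
  f_Busy = 0.9·e^(−0.9·5.98) = 0.9·e^(−5.3820) = 0.00413875
Unnormalised posteriors:
  P(Z=Saturated)·f_Saturated = 0.32 × 0.0604803 = 0.0193537
  P(Z=Busy)·f_Busy = 0.68 × 0.00413875 = 0.00281435
Normaliser: 0.0193537 + 0.00281435 = 0.022168
So the posterior for State Busy is 0.00281435 / 0.022168 ≈ 0.1270.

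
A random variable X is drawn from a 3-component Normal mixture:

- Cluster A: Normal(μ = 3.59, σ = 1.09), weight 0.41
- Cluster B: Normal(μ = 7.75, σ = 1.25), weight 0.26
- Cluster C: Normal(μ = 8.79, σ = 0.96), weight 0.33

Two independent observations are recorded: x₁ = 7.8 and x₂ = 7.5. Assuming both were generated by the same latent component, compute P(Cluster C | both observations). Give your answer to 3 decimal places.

0.344

Posterior ∝ prior × likelihood, so P(k | x) ∝ π_k f_k(x); normalise over all components.
Since both observations come from the same component, the likelihood for component k is f_k(x₁)·f_k(x₂).
  p_A = [0.0002109] × [0.000587896] = 1.23987e-07
  p_B = [0.318899] × [0.312834] = 0.0997624
  p_C = [0.244179] × [0.168478] = 0.0411388
Unnormalised posteriors:
  π_A·p_A = 0.41 × 1.23987e-07 = 5.08348e-08
  π_B·p_B = 0.26 × 0.0997624 = 0.0259382
  π_C·p_C = 0.33 × 0.0411388 = 0.0135758
Marginal: 5.08348e-08 + 0.0259382 + 0.0135758 = 0.0395141
P(Cluster C | x) = 0.0135758 / 0.0395141 ≈ 0.344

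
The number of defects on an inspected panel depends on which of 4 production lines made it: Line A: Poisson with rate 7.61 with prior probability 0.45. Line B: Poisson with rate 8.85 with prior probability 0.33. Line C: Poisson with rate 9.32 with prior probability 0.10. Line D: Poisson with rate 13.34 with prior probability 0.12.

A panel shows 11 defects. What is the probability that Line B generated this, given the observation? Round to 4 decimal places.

By Bayes' theorem, P(k | x) = π_k f_k(x) / Σ_j π_j f_j(x).
Poisson probabilities:
  L_A = 0.0615311
  L_B = 0.0936945
  L_C = 0.103465
  L_D = 0.0959555
Weight by the priors:
  π_A·L_A = 0.45 × 0.0615311 = 0.027689
  π_B·L_B = 0.33 × 0.0936945 = 0.0309192
  π_C·L_C = 0.10 × 0.103465 = 0.0103465
  π_D·L_D = 0.12 × 0.0959555 = 0.0115147
Marginal: 0.027689 + 0.0309192 + 0.0103465 + 0.0115147 = 0.0804694
So the posterior for Line B is 0.0309192 / 0.0804694 ≈ 0.3842.

0.3842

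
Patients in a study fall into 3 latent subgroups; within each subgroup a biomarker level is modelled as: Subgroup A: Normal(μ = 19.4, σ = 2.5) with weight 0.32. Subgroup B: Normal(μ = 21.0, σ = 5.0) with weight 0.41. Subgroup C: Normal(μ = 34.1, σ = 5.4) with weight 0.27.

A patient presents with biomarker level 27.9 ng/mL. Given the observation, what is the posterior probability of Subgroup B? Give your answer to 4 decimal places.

By Bayes' theorem, P(k | x) = P(Z=k) f_k(x) / Σ_j P(Z=j) f_j(x).
Normal densities:
  p_A = (1/(2.5·√(2π)))·exp(−(27.9−19.4)²/(2·2.5²)) = 0.159577·exp(-5.78000) = 0.000492888
  p_B = (1/(5.0·√(2π)))·exp(−(27.9−21.0)²/(2·5.0²)) = 0.079788·exp(-0.95220) = 0.0307897
  p_C = (1/(5.4·√(2π)))·exp(−(27.9−34.1)²/(2·5.4²)) = 0.073878·exp(-0.65912) = 0.0382176
Unnormalised posteriors:
  P(Z=A)·p_A = 0.32 × 0.000492888 = 0.000157724
  P(Z=B)·p_B = 0.41 × 0.0307897 = 0.0126238
  P(Z=C)·p_C = 0.27 × 0.0382176 = 0.0103187
Evidence: 0.000157724 + 0.0126238 + 0.0103187 = 0.0231002
So the posterior for Subgroup B is 0.0126238 / 0.0231002 ≈ 0.5465.

0.5465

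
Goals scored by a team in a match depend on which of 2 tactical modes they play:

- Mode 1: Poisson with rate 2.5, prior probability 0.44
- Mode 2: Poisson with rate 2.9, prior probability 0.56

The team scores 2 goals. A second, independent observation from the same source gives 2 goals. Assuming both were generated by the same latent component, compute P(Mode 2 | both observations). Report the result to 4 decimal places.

Apply Bayes' rule: the posterior for each component is proportional to its prior times its likelihood at x.
Since both observations come from the same component, the likelihood for component k is f_k(x₁)·f_k(x₂).
  p_1 = [e^(−2.5)·2.5^2/2! = 0.256516] × [0.256516] = 0.0658003
  p_2 = [e^(−2.9)·2.9^2/2! = 0.231373] × [0.231373] = 0.0535333
Weight by the priors:
  P(Z=1)·p_1 = 0.44 × 0.0658003 = 0.0289521
  P(Z=2)·p_2 = 0.56 × 0.0535333 = 0.0299786
Denominator: 0.0289521 + 0.0299786 = 0.0589308
So the posterior for Mode 2 is 0.0299786 / 0.0589308 ≈ 0.5087.

0.5087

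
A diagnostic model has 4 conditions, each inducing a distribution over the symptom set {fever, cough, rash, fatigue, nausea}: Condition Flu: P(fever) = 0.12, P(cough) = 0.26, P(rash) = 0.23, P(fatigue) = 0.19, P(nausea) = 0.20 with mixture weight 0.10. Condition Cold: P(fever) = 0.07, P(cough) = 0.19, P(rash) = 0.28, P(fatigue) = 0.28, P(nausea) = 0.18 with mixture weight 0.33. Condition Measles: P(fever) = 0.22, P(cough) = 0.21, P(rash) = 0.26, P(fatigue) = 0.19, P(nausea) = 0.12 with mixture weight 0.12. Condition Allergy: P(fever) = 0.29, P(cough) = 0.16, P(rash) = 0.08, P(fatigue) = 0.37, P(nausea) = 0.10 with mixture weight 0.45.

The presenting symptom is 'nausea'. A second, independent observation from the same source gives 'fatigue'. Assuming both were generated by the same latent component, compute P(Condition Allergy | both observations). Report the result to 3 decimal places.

The responsibility of component k is π_k f_k(x) divided by Σ_j π_j f_j(x).
Since both observations come from the same component, the likelihood for component k is f_k(x₁)·f_k(x₂).
  f_Flu = [P(nausea | comp) = 0.20] × [0.19] = 0.038
  f_Cold = [P(nausea | comp) = 0.18] × [0.28] = 0.0504
  f_Measles = [P(nausea | comp) = 0.12] × [0.19] = 0.0228
  f_Allergy = [P(nausea | comp) = 0.10] × [0.37] = 0.037
Weight by the priors:
  π_Flu·f_Flu = 0.10 × 0.038 = 0.0038
  π_Cold·f_Cold = 0.33 × 0.0504 = 0.016632
  π_Measles·f_Measles = 0.12 × 0.0228 = 0.002736
  π_Allergy·f_Allergy = 0.45 × 0.037 = 0.01665
Evidence: 0.0038 + 0.016632 + 0.002736 + 0.01665 = 0.039818
P(Condition Allergy | x₁,x₂) = 0.01665 / 0.039818 ≈ 0.418

0.418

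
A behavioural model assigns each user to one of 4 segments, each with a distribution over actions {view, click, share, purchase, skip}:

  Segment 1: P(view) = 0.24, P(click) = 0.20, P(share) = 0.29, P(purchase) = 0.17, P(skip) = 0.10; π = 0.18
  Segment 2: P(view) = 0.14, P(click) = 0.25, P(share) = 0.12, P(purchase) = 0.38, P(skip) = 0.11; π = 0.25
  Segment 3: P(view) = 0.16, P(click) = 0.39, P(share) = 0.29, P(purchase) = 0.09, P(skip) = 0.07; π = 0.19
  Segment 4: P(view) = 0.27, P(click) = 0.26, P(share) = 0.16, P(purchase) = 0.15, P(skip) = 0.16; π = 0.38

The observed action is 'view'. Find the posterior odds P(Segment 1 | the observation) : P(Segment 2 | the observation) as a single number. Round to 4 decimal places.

The posterior odds equal the prior odds times the likelihood ratio: (P(Z=i)/P(Z=j))·(f_i(x)/f_j(x)).
Categorical probabilities:
  L_1 = 0.24
  L_2 = 0.14
  L_3 = 0.16
  L_4 = 0.27
Odds = (0.18/0.25) × (0.24/0.14) = 0.72 × 1.71429 ≈ 1.2343

1.2343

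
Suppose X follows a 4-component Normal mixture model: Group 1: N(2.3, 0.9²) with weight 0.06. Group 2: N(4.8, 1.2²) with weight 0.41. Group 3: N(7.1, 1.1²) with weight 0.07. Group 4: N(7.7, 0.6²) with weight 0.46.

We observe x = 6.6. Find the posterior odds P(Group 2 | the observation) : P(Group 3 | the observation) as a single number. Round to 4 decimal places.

Posterior odds = (P(Z=i) f_i(x)) / (P(Z=j) f_j(x)); the normalising sum cancels.
Normal densities:
  f_1 = 4.89568e-06
  f_2 = 0.107931
  f_3 = 0.327079
  f_4 = 0.123852
Posterior odds = (P(Z=2)·f_2) / (P(Z=3)·f_3) = (0.41·0.107931) / (0.07·0.327079) = 0.0442518 / 0.0228955 ≈ 1.9328

1.9328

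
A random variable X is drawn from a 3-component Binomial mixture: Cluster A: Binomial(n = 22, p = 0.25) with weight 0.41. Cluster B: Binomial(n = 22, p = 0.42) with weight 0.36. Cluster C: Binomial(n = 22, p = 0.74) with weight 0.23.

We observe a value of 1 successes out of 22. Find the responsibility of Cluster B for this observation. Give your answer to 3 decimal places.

By Bayes' theorem, P(k | x) = w_k f_k(x) / Σ_j w_j f_j(x).
Evaluate each component's likelihood at the observed value:
  f_A = C(22,1)·0.25^1·0.75^21 = 22·0.25·0.00237841 = 0.0130812
  f_B = C(22,1)·0.42^1·0.58^21 = 22·0.42·1.07644e-05 = 9.94626e-05
  f_C = C(22,1)·0.74^1·0.26^21 = 22·0.74·5.18132e-13 = 8.43519e-12
Weight by the priors:
  w_A·f_A = 0.41 × 0.0130812 = 0.00536331
  w_B·f_B = 0.36 × 9.94626e-05 = 3.58065e-05
  w_C·f_C = 0.23 × 8.43519e-12 = 1.94009e-12
Denominator: 0.00536331 + 3.58065e-05 + 1.94009e-12 = 0.00539912
P(Cluster B | the observation) = 3.58065e-05 / 0.00539912 ≈ 0.007

0.007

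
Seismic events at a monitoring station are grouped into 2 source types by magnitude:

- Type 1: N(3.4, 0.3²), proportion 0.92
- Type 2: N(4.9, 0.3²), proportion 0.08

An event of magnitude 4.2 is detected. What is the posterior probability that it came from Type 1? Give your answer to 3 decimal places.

Apply Bayes' rule: the posterior for each component is proportional to its prior times its likelihood at x.
Component likelihoods at x = 4.2:
  L_1 = 0.0379866
  L_2 = 0.0874063
Weight by the priors:
  π_1·L_1 = 0.92 × 0.0379866 = 0.0349477
  π_2·L_2 = 0.08 × 0.0874063 = 0.0069925
Evidence: 0.0349477 + 0.0069925 = 0.0419402
So the posterior for Type 1 is 0.0349477 / 0.0419402 ≈ 0.833.

0.833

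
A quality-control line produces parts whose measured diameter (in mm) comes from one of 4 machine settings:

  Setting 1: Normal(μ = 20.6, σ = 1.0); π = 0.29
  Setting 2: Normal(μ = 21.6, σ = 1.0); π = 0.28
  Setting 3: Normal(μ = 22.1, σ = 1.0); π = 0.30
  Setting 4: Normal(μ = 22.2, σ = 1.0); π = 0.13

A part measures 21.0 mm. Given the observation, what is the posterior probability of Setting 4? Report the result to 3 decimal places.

By Bayes' theorem, P(k | x) = π_k f_k(x) / Σ_j π_j f_j(x).
Component likelihoods at x = 21.0 mm:
  f_1 = 0.36827
  f_2 = 0.333225
  f_3 = 0.217852
  f_4 = 0.194186
Weight by the priors:
  π_1·f_1 = 0.29 × 0.36827 = 0.106798
  π_2·f_2 = 0.28 × 0.333225 = 0.0933029
  π_3·f_3 = 0.30 × 0.217852 = 0.0653557
  π_4·f_4 = 0.13 × 0.194186 = 0.0252442
Sum: 0.106798 + 0.0933029 + 0.0653557 + 0.0252442 = 0.290701
P(Setting 4 | 21.0 mm) = 0.0252442 / 0.290701 ≈ 0.087

0.087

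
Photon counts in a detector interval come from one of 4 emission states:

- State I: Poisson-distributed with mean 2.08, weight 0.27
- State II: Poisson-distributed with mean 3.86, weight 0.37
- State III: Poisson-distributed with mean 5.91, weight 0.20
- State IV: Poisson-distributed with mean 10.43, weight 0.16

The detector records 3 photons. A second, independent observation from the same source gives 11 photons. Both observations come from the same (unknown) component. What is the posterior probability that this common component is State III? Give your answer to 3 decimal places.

0.642

By Bayes' theorem, P(k | x) = π_k f_k(x) / Σ_j π_j f_j(x).
Since both observations come from the same component, the likelihood for component k is f_k(x₁)·f_k(x₂).
  L_I = [e^(−2.08)·2.08^3/3! = 0.187373] × [9.86753e-06] = 1.84891e-06
  L_II = [e^(−3.86)·3.86^3/3! = 0.201945] × [0.00149599] = 0.000302108
  L_III = [e^(−5.91)·5.91^3/3! = 0.0933106] × [0.020875] = 0.00194786
  L_IV = [e^(−10.43)·10.43^3/3! = 0.00558483] × [0.117566] = 0.000656584
Prior × likelihood for each component:
  π_I·L_I = 0.27 × 1.84891e-06 = 4.99204e-07
  π_II·L_II = 0.37 × 0.000302108 = 0.00011178
  π_III·L_III = 0.20 × 0.00194786 = 0.000389571
  π_IV·L_IV = 0.16 × 0.000656584 = 0.000105053
Normaliser: 4.99204e-07 + 0.00011178 + 0.000389571 + 0.000105053 = 0.000606904
P(State III | x₁, x₂) = 0.000389571 / 0.000606904 ≈ 0.642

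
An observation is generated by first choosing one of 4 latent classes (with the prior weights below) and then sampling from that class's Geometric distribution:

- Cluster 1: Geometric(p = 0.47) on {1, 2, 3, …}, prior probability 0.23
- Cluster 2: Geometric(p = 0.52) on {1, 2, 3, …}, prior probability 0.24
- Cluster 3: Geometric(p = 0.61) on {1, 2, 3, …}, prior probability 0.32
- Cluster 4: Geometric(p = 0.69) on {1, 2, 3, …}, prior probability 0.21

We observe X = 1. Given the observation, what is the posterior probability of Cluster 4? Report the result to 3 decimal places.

0.253

By Bayes' theorem, P(k | x) = P(Z=k) f_k(x) / Σ_j P(Z=j) f_j(x).
Geometric probabilities:
  L_1 = 0.47·(1−0.47)^0 = 0.47·1 = 0.47
  L_2 = 0.52·(1−0.52)^0 = 0.52·1 = 0.52
  L_3 = 0.61·(1−0.61)^0 = 0.61·1 = 0.61
  L_4 = 0.69·(1−0.69)^0 = 0.69·1 = 0.69
Prior × likelihood for each component:
  P(Z=1)·L_1 = 0.23 × 0.47 = 0.1081
  P(Z=2)·L_2 = 0.24 × 0.52 = 0.1248
  P(Z=3)·L_3 = 0.32 × 0.61 = 0.1952
  P(Z=4)·L_4 = 0.21 × 0.69 = 0.1449
Marginal: 0.1081 + 0.1248 + 0.1952 + 0.1449 = 0.573
So the posterior for Cluster 4 is 0.1449 / 0.573 ≈ 0.253.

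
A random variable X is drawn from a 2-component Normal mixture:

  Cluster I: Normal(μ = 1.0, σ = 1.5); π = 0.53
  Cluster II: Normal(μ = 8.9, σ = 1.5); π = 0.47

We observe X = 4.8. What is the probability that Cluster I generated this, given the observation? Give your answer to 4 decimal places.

0.6563

Posterior ∝ prior × likelihood, so P(k | x) ∝ P(Z=k) f_k(x); normalise over all components.
Component likelihoods at x = 4.8:
  f_I = 0.0107452
  f_II = 0.00634582
Prior × likelihood for each component:
  P(Z=I)·f_I = 0.53 × 0.0107452 = 0.00569498
  P(Z=II)·f_II = 0.47 × 0.00634582 = 0.00298253
Sum: 0.00569498 + 0.00298253 = 0.00867751
P(Cluster I | the observation) = 0.00569498 / 0.00867751 ≈ 0.6563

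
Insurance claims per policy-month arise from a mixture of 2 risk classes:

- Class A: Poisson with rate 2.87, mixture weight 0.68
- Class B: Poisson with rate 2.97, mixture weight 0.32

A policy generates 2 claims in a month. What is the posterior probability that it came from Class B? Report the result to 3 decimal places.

0.313

Apply Bayes' rule: the posterior for each component is proportional to its prior times its likelihood at x.
Evaluate each component's likelihood at the observed value:
  f_A = e^(−2.87)·2.87^2/2! = 0.233512
  f_B = e^(−2.97)·2.97^2/2! = 0.226271
Unnormalised posteriors:
  w_A·f_A = 0.68 × 0.233512 = 0.158788
  w_B·f_B = 0.32 × 0.226271 = 0.0724066
Evidence: 0.158788 + 0.0724066 = 0.231195
P(Class B | the observation) ≈ 0.313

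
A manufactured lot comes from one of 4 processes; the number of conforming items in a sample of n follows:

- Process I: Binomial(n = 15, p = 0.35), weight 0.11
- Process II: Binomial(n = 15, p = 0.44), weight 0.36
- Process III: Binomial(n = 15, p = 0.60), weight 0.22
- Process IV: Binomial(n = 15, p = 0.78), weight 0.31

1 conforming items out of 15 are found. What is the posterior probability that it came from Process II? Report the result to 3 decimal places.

The responsibility of component k is π_k f_k(x) divided by Σ_j π_j f_j(x).
Binomial probabilities:
  f_I = C(15,1)·0.35^1·0.65^14 = 15·0.35·0.00240318 = 0.0126167
  f_II = C(15,1)·0.44^1·0.56^14 = 15·0.44·0.000298286 = 0.00196869
  f_III = C(15,1)·0.60^1·0.40^14 = 15·0.6·2.68435e-06 = 2.41592e-05
  f_IV = C(15,1)·0.78^1·0.22^14 = 15·0.78·6.22182e-10 = 7.27953e-09
Multiply by the mixture weights:
  π_I·f_I = 0.11 × 0.0126167 = 0.00138784
  π_II·f_II = 0.36 × 0.00196869 = 0.000708727
  π_III·f_III = 0.22 × 2.41592e-05 = 5.31502e-06
  π_IV·f_IV = 0.31 × 7.27953e-09 = 2.25665e-09
Denominator: 0.00138784 + 0.000708727 + 5.31502e-06 + 2.25665e-09 = 0.00210188
Responsibility of Process II: 0.000708727 / 0.00210188 ≈ 0.337

0.337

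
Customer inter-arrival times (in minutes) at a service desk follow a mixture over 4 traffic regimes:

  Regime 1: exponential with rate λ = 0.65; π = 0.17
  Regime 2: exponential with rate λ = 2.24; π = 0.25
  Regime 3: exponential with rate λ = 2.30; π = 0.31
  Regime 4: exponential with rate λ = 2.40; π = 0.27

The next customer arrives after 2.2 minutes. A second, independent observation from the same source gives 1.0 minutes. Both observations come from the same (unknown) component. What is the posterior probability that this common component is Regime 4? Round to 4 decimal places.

0.0614

By Bayes' theorem, P(k | x) = π_k f_k(x) / Σ_j π_j f_j(x).
Since both observations come from the same component, the likelihood for component k is f_k(x₁)·f_k(x₂).
  L_1 = [0.65·e^(−0.65·2.2) = 0.65·e^(−1.4300) = 0.155551] × [0.33933] = 0.052783
  L_2 = [2.24·e^(−2.24·2.2) = 2.24·e^(−4.9280) = 0.0162198] × [0.238467] = 0.00386788
  L_3 = [2.30·e^(−2.30·2.2) = 2.30·e^(−5.0600) = 0.0145948] × [0.230595] = 0.00336549
  L_4 = [2.40·e^(−2.40·2.2) = 2.40·e^(−5.2800) = 0.0122218] × [0.217723] = 0.00266098
Weight by the priors:
  π_1·L_1 = 0.17 × 0.052783 = 0.00897311
  π_2·L_2 = 0.25 × 0.00386788 = 0.00096697
  π_3·L_3 = 0.31 × 0.00336549 = 0.0010433
  π_4·L_4 = 0.27 × 0.00266098 = 0.000718463
Marginal: 0.00897311 + 0.00096697 + 0.0010433 + 0.000718463 = 0.0117018
P(Regime 4 | x₁, x₂) = 0.000718463 / 0.0117018 ≈ 0.0614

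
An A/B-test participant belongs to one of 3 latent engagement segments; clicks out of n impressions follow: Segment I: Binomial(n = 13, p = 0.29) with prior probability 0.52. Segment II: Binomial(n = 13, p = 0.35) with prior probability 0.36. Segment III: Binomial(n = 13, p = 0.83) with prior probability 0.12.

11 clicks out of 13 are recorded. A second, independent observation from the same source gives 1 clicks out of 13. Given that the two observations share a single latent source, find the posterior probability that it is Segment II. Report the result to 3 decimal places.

P(component k | x) = π_k·f_k(x) / marginal(x), where marginal(x) = Σ_j π_j·f_j(x).
Since both observations come from the same component, the likelihood for component k is f_k(x₁)·f_k(x₂).
  L_I = [C(13,11)·0.29^11·0.71^2 = 78·1.22005e-06·0.5041 = 4.79722e-05] × [0.0618645] = 2.96777e-06
  L_II = [C(13,11)·0.35^11·0.65^2 = 78·9.65492e-06·0.4225 = 0.000318178] × [0.0258804] = 8.23458e-06
  L_III = [C(13,11)·0.83^11·0.17^2 = 78·0.128783·0.0289 = 0.290303] × [6.28649e-09] = 1.82499e-09
Prior × likelihood for each component:
  π_I·L_I = 0.52 × 2.96777e-06 = 1.54324e-06
  π_II·L_II = 0.36 × 8.23458e-06 = 2.96445e-06
  π_III·L_III = 0.12 × 1.82499e-09 = 2.18999e-10
Denominator: 1.54324e-06 + 2.96445e-06 + 2.18999e-10 = 4.50791e-06
So the posterior for Segment II is 2.96445e-06 / 4.50791e-06 ≈ 0.658.

0.658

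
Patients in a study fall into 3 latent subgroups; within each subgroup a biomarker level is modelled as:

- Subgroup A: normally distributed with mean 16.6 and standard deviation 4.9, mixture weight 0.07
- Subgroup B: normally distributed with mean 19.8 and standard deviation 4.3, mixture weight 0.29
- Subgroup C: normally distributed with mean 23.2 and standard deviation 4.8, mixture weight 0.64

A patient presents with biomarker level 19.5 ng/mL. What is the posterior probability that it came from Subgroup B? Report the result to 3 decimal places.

0.377

By Bayes' theorem, P(k | x) = w_k f_k(x) / Σ_j w_j f_j(x).
Evaluate each component's likelihood at the observed value:
  p_A = (1/(4.9·√(2π)))·exp(−(19.5−16.6)²/(2·4.9²)) = 0.081417·exp(-0.17514) = 0.0683366
  p_B = (1/(4.3·√(2π)))·exp(−(19.5−19.8)²/(2·4.3²)) = 0.092777·exp(-0.00243) = 0.0925518
  p_C = (1/(4.8·√(2π)))·exp(−(19.5−23.2)²/(2·4.8²)) = 0.083113·exp(-0.29709) = 0.0617509
Unnormalised posteriors:
  w_A·p_A = 0.07 × 0.0683366 = 0.00478357
  w_B·p_B = 0.29 × 0.0925518 = 0.02684
  w_C·p_C = 0.64 × 0.0617509 = 0.0395206
Denominator: 0.00478357 + 0.02684 + 0.0395206 = 0.0711442
So the posterior for Subgroup B is 0.02684 / 0.0711442 ≈ 0.377.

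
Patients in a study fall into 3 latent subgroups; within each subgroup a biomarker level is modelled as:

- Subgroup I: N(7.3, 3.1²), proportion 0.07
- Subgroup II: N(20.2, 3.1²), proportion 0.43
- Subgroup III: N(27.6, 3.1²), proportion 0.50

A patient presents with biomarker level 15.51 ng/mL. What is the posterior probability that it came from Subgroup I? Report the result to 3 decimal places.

The responsibility of component k is w_k f_k(x) divided by Σ_j w_j f_j(x).
Evaluate each component's likelihood at the observed value:
  L_I = 0.00385911
  L_II = 0.0409756
  L_III = 6.40824e-05
Weight by the priors:
  w_I·L_I = 0.07 × 0.00385911 = 0.000270138
  w_II·L_II = 0.43 × 0.0409756 = 0.0176195
  w_III·L_III = 0.50 × 6.40824e-05 = 3.20412e-05
Denominator: 0.000270138 + 0.0176195 + 3.20412e-05 = 0.0179217
P(Subgroup I | data) = 0.000270138 / 0.0179217 ≈ 0.015

0.015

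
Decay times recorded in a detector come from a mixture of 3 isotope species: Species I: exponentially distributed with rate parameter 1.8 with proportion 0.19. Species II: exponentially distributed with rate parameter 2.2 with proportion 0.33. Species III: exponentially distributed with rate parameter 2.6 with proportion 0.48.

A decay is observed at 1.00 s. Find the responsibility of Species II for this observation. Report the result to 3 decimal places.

By Bayes' theorem, P(k | x) = w_k f_k(x) / Σ_j w_j f_j(x).
Exponential densities:
  L_I = 0.297538
  L_II = 0.243767
  L_III = 0.193111
Weight by the priors:
  w_I·L_I = 0.19 × 0.297538 = 0.0565322
  w_II·L_II = 0.33 × 0.243767 = 0.0804431
  w_III·L_III = 0.48 × 0.193111 = 0.0926934
Marginal: 0.0565322 + 0.0804431 + 0.0926934 = 0.229669
So the posterior for Species II is 0.0804431 / 0.229669 ≈ 0.350.

0.350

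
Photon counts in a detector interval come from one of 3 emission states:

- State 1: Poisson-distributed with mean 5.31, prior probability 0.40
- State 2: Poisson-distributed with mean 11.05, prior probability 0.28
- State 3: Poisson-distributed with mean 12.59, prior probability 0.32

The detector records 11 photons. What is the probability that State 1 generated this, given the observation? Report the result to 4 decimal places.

0.0646

P(component k | x) = π_k·f_k(x) / marginal(x), where marginal(x) = Σ_j π_j·f_j(x).
Evaluate each component's likelihood at the observed value:
  f_1 = 0.011716
  f_2 = 0.119365
  f_3 = 0.107488
Unnormalised posteriors:
  π_1·f_1 = 0.40 × 0.011716 = 0.00468641
  π_2·f_2 = 0.28 × 0.119365 = 0.0334221
  π_3·f_3 = 0.32 × 0.107488 = 0.0343961
Sum: 0.00468641 + 0.0334221 + 0.0343961 = 0.0725046
Responsibility of State 1: 0.00468641 / 0.0725046 ≈ 0.0646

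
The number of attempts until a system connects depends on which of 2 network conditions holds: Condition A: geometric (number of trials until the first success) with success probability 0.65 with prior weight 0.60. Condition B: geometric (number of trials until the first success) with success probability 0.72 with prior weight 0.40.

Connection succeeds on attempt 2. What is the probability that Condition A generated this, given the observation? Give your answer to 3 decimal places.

0.629

P(component k | x) = P(Z=k)·f_k(x) / marginal(x), where marginal(x) = Σ_j P(Z=j)·f_j(x).
Geometric probabilities:
  f_A = 0.2275
  f_B = 0.2016
Multiply by the mixture weights:
  P(Z=A)·f_A = 0.60 × 0.2275 = 0.1365
  P(Z=B)·f_B = 0.40 × 0.2016 = 0.08064
Marginal: 0.1365 + 0.08064 = 0.21714
So the posterior for Condition A is 0.1365 / 0.21714 ≈ 0.629.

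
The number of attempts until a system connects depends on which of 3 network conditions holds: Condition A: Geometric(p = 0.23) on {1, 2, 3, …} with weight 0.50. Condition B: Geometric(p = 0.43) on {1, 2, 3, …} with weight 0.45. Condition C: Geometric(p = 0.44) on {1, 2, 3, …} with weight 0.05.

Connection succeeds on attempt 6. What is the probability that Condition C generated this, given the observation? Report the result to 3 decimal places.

Apply Bayes' rule: the posterior for each component is proportional to its prior times its likelihood at x.
Geometric probabilities:
  f_A = 0.062256
  f_B = 0.0258728
  f_C = 0.0242322
Unnormalised posteriors:
  π_A·f_A = 0.50 × 0.062256 = 0.031128
  π_B·f_B = 0.45 × 0.0258728 = 0.0116427
  π_C·f_C = 0.05 × 0.0242322 = 0.00121161
Marginal: 0.031128 + 0.0116427 + 0.00121161 = 0.0439824
So the posterior for Condition C is 0.00121161 / 0.0439824 ≈ 0.028.

0.028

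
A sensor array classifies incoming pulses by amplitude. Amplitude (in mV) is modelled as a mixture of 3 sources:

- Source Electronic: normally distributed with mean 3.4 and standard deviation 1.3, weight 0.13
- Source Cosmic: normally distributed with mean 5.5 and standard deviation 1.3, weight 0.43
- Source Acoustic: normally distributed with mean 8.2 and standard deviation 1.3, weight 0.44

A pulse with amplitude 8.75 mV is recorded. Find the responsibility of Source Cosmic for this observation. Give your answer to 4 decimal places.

0.0448

The responsibility of component k is w_k f_k(x) divided by Σ_j w_j f_j(x).
Normal densities:
  L_Electronic = (1/(1.3·√(2π)))·exp(−(8.75−3.4)²/(2·1.3²)) = 0.306879·exp(-8.46820) = 6.44579e-05
  L_Cosmic = (1/(1.3·√(2π)))·exp(−(8.75−5.5)²/(2·1.3²)) = 0.306879·exp(-3.12500) = 0.0134833
  L_Acoustic = (1/(1.3·√(2π)))·exp(−(8.75−8.2)²/(2·1.3²)) = 0.306879·exp(-0.08950) = 0.280607
Multiply by the mixture weights:
  w_Electronic·L_Electronic = 0.13 × 6.44579e-05 = 8.37953e-06
  w_Cosmic·L_Cosmic = 0.43 × 0.0134833 = 0.00579782
  w_Acoustic·L_Acoustic = 0.44 × 0.280607 = 0.123467
Marginal: 8.37953e-06 + 0.00579782 + 0.123467 = 0.129273
P(Source Cosmic | data) ≈ 0.0448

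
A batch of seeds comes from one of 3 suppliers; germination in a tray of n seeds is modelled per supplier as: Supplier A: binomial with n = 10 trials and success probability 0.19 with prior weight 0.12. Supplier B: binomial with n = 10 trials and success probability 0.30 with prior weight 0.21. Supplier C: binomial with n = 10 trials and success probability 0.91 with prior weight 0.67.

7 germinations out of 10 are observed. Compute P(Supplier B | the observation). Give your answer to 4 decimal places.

P(component k | x) = π_k·f_k(x) / marginal(x), where marginal(x) = Σ_j π_j·f_j(x).
Evaluate each component's likelihood at the observed value:
  p_A = 0.000570048
  p_B = 0.00900169
  p_C = 0.0452063
Multiply by the mixture weights:
  π_A·p_A = 0.12 × 0.000570048 = 6.84058e-05
  π_B·p_B = 0.21 × 0.00900169 = 0.00189036
  π_C·p_C = 0.67 × 0.0452063 = 0.0302882
Evidence: 6.84058e-05 + 0.00189036 + 0.0302882 = 0.032247
Responsibility of Supplier B: 0.00189036 / 0.032247 ≈ 0.0586

0.0586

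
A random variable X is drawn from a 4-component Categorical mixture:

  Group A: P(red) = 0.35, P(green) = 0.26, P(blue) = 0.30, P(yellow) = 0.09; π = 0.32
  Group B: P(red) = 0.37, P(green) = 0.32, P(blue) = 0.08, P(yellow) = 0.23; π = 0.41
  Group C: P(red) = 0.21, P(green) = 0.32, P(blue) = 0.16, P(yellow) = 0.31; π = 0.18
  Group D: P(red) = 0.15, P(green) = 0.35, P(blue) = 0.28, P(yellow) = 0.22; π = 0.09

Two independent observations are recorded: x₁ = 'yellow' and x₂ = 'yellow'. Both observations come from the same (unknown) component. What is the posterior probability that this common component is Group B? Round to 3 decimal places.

0.472

Apply Bayes' rule: the posterior for each component is proportional to its prior times its likelihood at x.
Since both observations come from the same component, the likelihood for component k is f_k(x₁)·f_k(x₂).
  f_A = [0.09] × [0.09] = 0.0081
  f_B = [0.23] × [0.23] = 0.0529
  f_C = [0.31] × [0.31] = 0.0961
  f_D = [0.22] × [0.22] = 0.0484
Multiply by the mixture weights:
  P(Z=A)·f_A = 0.32 × 0.0081 = 0.002592
  P(Z=B)·f_B = 0.41 × 0.0529 = 0.021689
  P(Z=C)·f_C = 0.18 × 0.0961 = 0.017298
  P(Z=D)·f_D = 0.09 × 0.0484 = 0.004356
Evidence: 0.002592 + 0.021689 + 0.017298 + 0.004356 = 0.045935
So the posterior for Group B is 0.021689 / 0.045935 ≈ 0.472.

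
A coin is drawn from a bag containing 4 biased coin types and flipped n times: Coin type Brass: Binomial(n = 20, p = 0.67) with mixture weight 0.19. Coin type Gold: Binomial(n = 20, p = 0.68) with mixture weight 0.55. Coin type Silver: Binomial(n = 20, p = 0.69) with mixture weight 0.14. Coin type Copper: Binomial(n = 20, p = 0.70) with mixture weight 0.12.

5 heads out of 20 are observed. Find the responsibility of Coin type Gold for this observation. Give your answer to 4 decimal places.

The responsibility of component k is w_k f_k(x) divided by Σ_j w_j f_j(x).
Binomial probabilities:
  f_Brass = 0.000125466
  f_Gold = 8.51605e-05
  f_Silver = 5.69003e-05
  f_Copper = 3.73898e-05
Multiply by the mixture weights:
  w_Brass·f_Brass = 0.19 × 0.000125466 = 2.38386e-05
  w_Gold·f_Gold = 0.55 × 8.51605e-05 = 4.68383e-05
  w_Silver·f_Silver = 0.14 × 5.69003e-05 = 7.96604e-06
  w_Copper·f_Copper = 0.12 × 3.73898e-05 = 4.48677e-06
Denominator: 2.38386e-05 + 4.68383e-05 + 7.96604e-06 + 4.48677e-06 = 8.31297e-05
So the posterior for Coin type Gold is 4.68383e-05 / 8.31297e-05 ≈ 0.5634.

0.5634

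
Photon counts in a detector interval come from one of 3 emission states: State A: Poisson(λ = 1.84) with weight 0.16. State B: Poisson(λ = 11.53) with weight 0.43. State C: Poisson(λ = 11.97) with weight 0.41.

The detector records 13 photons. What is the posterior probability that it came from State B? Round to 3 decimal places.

0.500

Posterior ∝ prior × likelihood, so P(k | x) ∝ P(Z=k) f_k(x); normalise over all components.
Evaluate each component's likelihood at the observed value:
  L_A = e^(−1.84)·1.84^13/13! = 7.06724e-08
  L_B = e^(−11.53)·11.53^13/13! = 0.100481
  L_C = e^(−11.97)·11.97^13/13! = 0.105303
Multiply by the mixture weights:
  P(Z=A)·L_A = 0.16 × 7.06724e-08 = 1.13076e-08
  P(Z=B)·L_B = 0.43 × 0.100481 = 0.043207
  P(Z=C)·L_C = 0.41 × 0.105303 = 0.043174
Evidence: 1.13076e-08 + 0.043207 + 0.043174 = 0.086381
Responsibility of State B: 0.043207 / 0.086381 ≈ 0.500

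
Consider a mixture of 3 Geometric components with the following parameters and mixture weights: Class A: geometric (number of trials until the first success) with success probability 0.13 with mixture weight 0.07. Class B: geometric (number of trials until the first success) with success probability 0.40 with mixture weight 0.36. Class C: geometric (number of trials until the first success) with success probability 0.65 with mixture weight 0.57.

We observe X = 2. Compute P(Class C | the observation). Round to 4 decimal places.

The responsibility of component k is π_k f_k(x) divided by Σ_j π_j f_j(x).
Component likelihoods at x = 2:
  f_A = 0.1131
  f_B = 0.24
  f_C = 0.2275
Weight by the priors:
  π_A·f_A = 0.07 × 0.1131 = 0.007917
  π_B·f_B = 0.36 × 0.24 = 0.0864
  π_C·f_C = 0.57 × 0.2275 = 0.129675
Sum: 0.007917 + 0.0864 + 0.129675 = 0.223992
P(Class C | x) ≈ 0.5789

0.5789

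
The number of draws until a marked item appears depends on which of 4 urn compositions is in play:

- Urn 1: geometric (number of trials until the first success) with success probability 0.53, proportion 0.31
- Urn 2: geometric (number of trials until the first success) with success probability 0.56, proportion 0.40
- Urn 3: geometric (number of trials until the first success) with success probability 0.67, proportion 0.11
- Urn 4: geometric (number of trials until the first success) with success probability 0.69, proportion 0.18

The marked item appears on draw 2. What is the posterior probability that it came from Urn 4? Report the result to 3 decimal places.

By Bayes' theorem, P(k | x) = π_k f_k(x) / Σ_j π_j f_j(x).
Evaluate each component's likelihood at the observed value:
  L_1 = 0.53·(1−0.53)^1 = 0.53·0.47 = 0.2491
  L_2 = 0.56·(1−0.56)^1 = 0.56·0.44 = 0.2464
  L_3 = 0.67·(1−0.67)^1 = 0.67·0.33 = 0.2211
  L_4 = 0.69·(1−0.69)^1 = 0.69·0.31 = 0.2139
Weight by the priors:
  π_1·L_1 = 0.31 × 0.2491 = 0.077221
  π_2·L_2 = 0.40 × 0.2464 = 0.09856
  π_3·L_3 = 0.11 × 0.2211 = 0.024321
  π_4·L_4 = 0.18 × 0.2139 = 0.038502
Denominator: 0.077221 + 0.09856 + 0.024321 + 0.038502 = 0.238604
So the posterior for Urn 4 is 0.038502 / 0.238604 ≈ 0.161.

0.161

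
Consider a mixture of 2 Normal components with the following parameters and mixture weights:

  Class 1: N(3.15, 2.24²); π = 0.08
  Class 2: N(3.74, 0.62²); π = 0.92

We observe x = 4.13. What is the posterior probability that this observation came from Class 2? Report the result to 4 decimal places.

By Bayes' theorem, P(k | x) = π_k f_k(x) / Σ_j π_j f_j(x).
Component likelihoods at x = 4.13:
  L_1 = 0.161845
  L_2 = 0.527955
Weight by the priors:
  π_1·L_1 = 0.08 × 0.161845 = 0.0129476
  π_2·L_2 = 0.92 × 0.527955 = 0.485719
Sum: 0.0129476 + 0.485719 = 0.498667
Responsibility of Class 2: 0.485719 / 0.498667 ≈ 0.9740

0.9740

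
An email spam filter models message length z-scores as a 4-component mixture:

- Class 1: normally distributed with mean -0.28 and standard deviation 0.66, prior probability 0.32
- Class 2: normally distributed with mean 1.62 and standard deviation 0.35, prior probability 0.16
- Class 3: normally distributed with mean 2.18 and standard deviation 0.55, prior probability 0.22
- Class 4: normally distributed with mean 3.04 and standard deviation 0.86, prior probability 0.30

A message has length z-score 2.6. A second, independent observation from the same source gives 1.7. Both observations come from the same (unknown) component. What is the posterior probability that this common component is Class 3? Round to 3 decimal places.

0.739

By Bayes' theorem, P(k | x) = P(Z=k) f_k(x) / Σ_j P(Z=j) f_j(x).
Since both observations come from the same component, the likelihood for component k is f_k(x₁)·f_k(x₂).
  p_1 = [(1/(0.66·√(2π)))·exp(−(2.6−-0.28)²/(2·0.66²)) = 0.604458·exp(-9.52066) = 4.43196e-05] × [0.00671492] = 2.97602e-07
  p_2 = [(1/(0.35·√(2π)))·exp(−(2.6−1.62)²/(2·0.35²)) = 1.139835·exp(-3.92000) = 0.0226156] × [1.11045] = 0.0251134
  p_3 = [(1/(0.55·√(2π)))·exp(−(2.6−2.18)²/(2·0.55²)) = 0.725350·exp(-0.29157) = 0.541901] × [0.495629] = 0.268582
  p_4 = [(1/(0.86·√(2π)))·exp(−(2.6−3.04)²/(2·0.86²)) = 0.463886·exp(-0.13088) = 0.406978] × [0.137791] = 0.056078
Multiply by the mixture weights:
  P(Z=1)·p_1 = 0.32 × 2.97602e-07 = 9.52328e-08
  P(Z=2)·p_2 = 0.16 × 0.0251134 = 0.00401814
  P(Z=3)·p_3 = 0.22 × 0.268582 = 0.059088
  P(Z=4)·p_4 = 0.30 × 0.056078 = 0.0168234
Sum: 9.52328e-08 + 0.00401814 + 0.059088 + 0.0168234 = 0.0799296
P(Class 3 | x) ≈ 0.739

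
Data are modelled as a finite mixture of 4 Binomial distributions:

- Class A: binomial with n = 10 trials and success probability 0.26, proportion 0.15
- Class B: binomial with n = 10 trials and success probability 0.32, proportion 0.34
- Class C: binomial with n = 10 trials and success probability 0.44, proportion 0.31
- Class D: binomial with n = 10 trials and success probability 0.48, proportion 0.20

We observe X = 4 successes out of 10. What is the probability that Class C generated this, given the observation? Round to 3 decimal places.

0.347

P(component k | x) = π_k·f_k(x) / marginal(x), where marginal(x) = Σ_j π_j·f_j(x).
Binomial probabilities:
  p_A = C(10,4)·0.26^4·0.74^6 = 210·0.00456976·0.164206 = 0.157581
  p_B = C(10,4)·0.32^4·0.68^6 = 210·0.0104858·0.0988675 = 0.217707
  p_C = C(10,4)·0.44^4·0.56^6 = 210·0.037481·0.030841 = 0.242749
  p_D = C(10,4)·0.48^4·0.52^6 = 210·0.0530842·0.0197706 = 0.220396
Weight by the priors:
  π_A·p_A = 0.15 × 0.157581 = 0.0236371
  π_B·p_B = 0.34 × 0.217707 = 0.0740204
  π_C·p_C = 0.31 × 0.242749 = 0.0752523
  π_D·p_D = 0.20 × 0.220396 = 0.0440793
Normaliser: 0.0236371 + 0.0740204 + 0.0752523 + 0.0440793 = 0.216989
P(Class C | x) = 0.0752523 / 0.216989 ≈ 0.347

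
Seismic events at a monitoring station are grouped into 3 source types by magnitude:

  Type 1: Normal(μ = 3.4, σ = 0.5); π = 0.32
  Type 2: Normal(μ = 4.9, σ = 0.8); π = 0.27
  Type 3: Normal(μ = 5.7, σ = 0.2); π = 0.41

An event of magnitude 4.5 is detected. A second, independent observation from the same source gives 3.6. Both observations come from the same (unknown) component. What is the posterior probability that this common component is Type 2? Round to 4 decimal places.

0.4862

By Bayes' theorem, P(k | x) = w_k f_k(x) / Σ_j w_j f_j(x).
Since both observations come from the same component, the likelihood for component k is f_k(x₁)·f_k(x₂).
  L_1 = [(1/(0.5·√(2π)))·exp(−(4.5−3.4)²/(2·0.5²)) = 0.797885·exp(-2.42000) = 0.0709492] × [0.73654] = 0.0522569
  L_2 = [(1/(0.8·√(2π)))·exp(−(4.5−4.9)²/(2·0.8²)) = 0.498678·exp(-0.12500) = 0.440082] × [0.133173] = 0.0586069
  L_3 = [(1/(0.2·√(2π)))·exp(−(4.5−5.7)²/(2·0.2²)) = 1.994711·exp(-18.00000) = 3.03794e-08] × [2.28769e-24] = 6.94986e-32
Prior × likelihood for each component:
  w_1·L_1 = 0.32 × 0.0522569 = 0.0167222
  w_2·L_2 = 0.27 × 0.0586069 = 0.0158239
  w_3·L_3 = 0.41 × 6.94986e-32 = 2.84944e-32
Sum: 0.0167222 + 0.0158239 + 2.84944e-32 = 0.0325461
Responsibility of Type 2: 0.0158239 / 0.0325461 ≈ 0.4862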